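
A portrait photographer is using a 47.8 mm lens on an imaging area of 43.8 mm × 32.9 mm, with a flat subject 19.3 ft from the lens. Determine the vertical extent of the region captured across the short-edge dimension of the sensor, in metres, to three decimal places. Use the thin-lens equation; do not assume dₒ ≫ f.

4.016 m

dₒ: 19.3 ft × 304.8 mm/ft = 5882.64 mm.
Similar triangles through the lens centre give W/dₒ = h/dᵢ; with 1/f = 1/dₒ + 1/dᵢ this gives W = h·(dₒ − f)/f.
W = 32.9 mm × (5882.64 − 47.8) / 47.8 = 32.9 × 122.0678 ≈ 4016.030 mm = 4.01603 m.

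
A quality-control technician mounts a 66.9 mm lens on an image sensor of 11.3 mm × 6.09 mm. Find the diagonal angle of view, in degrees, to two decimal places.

Sensor diagonal = √(11.3² + 6.09²) = √164.7781 ≈ 12.8366 mm.
Angle of view α = 2·arctan(d/2f) with d = 12.8366 mm and f = 66.9 mm.
d/2f = 0.09594; arctan(0.09594) ≈ 5.4801°, so α ≈ 10.9602°.

10.96°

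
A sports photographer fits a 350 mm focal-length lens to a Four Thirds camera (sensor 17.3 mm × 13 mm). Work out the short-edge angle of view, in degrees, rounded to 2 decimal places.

Angle of view α = 2·arctan(h/2f) with h = 13 mm and f = 350 mm.
h/2f = 0.01857; arctan(0.01857) ≈ 1.0639°, so α ≈ 2.1279°.

2.13°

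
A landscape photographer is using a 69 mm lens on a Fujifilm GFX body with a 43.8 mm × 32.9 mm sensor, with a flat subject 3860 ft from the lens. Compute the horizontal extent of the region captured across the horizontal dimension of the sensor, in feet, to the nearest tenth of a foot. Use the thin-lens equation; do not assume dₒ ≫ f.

2450.1 ft

dₒ: 3860 ft × 304.8 mm/ft = 1176527.96 mm.
Similar triangles through the lens centre give W/dₒ = w/dᵢ; with 1/f = 1/dₒ + 1/dᵢ this gives W = w·(dₒ − f)/f.
W = 43.8 mm × (1.17653e+06 − 69) / 69 = 43.8 × 17050.1299 ≈ 746795.689 mm = 746795.689/304.8 ft = 2450.12 ft.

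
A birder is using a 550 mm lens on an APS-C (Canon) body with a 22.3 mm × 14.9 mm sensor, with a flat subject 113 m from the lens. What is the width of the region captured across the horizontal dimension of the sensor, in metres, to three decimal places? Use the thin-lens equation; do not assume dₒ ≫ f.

4.559 m

dₒ: 113 m = 113000 mm.
Similar triangles through the lens centre give W/dₒ = w/dᵢ; with 1/f = 1/dₒ + 1/dᵢ this gives W = w·(dₒ − f)/f.
W = 22.3 mm × (113000 − 550) / 550 = 22.3 × 204.4545 ≈ 4559.336 mm = 4.55934 m.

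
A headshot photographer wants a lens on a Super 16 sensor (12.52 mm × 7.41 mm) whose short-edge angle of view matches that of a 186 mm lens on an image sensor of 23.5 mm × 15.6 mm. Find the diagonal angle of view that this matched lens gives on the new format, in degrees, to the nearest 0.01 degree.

Equal short-edge AOV ⇒ f₂ = f₁ · 7.41/15.6 = 186 × 0.47500 ≈ 88.3500 mm.
Sensor diagonal = √(12.52² + 7.41²) = √211.6585 ≈ 14.5485 mm.
Diagonal AOV on the new format = 2·arctan(14.5485 / (2 × 88.3500)) = 2·arctan(0.08233) ≈ 9.4136°.

9.41°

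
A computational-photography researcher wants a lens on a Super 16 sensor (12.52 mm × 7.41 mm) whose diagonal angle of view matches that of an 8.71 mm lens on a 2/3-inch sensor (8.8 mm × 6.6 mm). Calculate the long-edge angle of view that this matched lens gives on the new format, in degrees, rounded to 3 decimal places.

Sensor diagonal = √(8.8² + 6.6²) = √121.0000 ≈ 11.0000 mm.
Sensor diagonal = √(12.52² + 7.41²) = √211.6585 ≈ 14.5485 mm.
Equal diagonal AOV ⇒ f₂ = f₁ · 14.5485/11.0000 = 8.71 × 1.32259 ≈ 11.5198 mm.
Long-edge AOV on the new format = 2·arctan(12.52 / (2 × 11.5198)) = 2·arctan(0.54341) ≈ 57.0406°.

57.041°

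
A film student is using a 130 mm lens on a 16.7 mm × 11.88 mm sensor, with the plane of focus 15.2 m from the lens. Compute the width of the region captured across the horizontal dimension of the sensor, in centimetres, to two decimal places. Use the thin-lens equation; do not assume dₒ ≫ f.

dₒ: 15.2 m = 15200 mm.
Similar triangles through the lens centre give W/dₒ = w/dᵢ; with 1/f = 1/dₒ + 1/dᵢ this gives W = w·(dₒ − f)/f.
W = 16.7 mm × (15200 − 130) / 130 = 16.7 × 115.9231 ≈ 1935.915 mm = 193.592 cm.

193.59 cm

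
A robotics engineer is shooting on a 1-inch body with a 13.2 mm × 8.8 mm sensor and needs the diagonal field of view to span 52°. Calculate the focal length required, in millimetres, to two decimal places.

16.26 mm

Sensor diagonal = √(13.2² + 8.8²) = √251.6800 ≈ 15.8644 mm.
From α = 2·arctan(d/2f) we get f = d / (2·tan(α/2)).
With d = 15.8644 mm and α/2 = 26°, tan(α/2) ≈ 0.48773, so f ≈ 15.8644 / 0.97547 ≈ 16.2634 mm.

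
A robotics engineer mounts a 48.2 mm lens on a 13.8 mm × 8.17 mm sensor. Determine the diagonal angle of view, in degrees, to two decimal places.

18.89°

Sensor diagonal = √(13.8² + 8.17²) = √257.1889 ≈ 16.0371 mm.
Angle of view α = 2·arctan(d/2f) with d = 16.0371 mm and f = 48.2 mm.
d/2f = 0.16636; arctan(0.16636) ≈ 9.4452°, so α ≈ 18.8905°.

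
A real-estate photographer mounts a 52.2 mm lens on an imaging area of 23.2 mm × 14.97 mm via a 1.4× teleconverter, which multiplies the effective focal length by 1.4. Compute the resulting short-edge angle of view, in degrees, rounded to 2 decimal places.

Effective focal length f = 52.2 × 1.4 = 73.08 mm.
α = 2·arctan(14.97 / (2 × 73.08)) = 2·arctan(0.10242) ≈ 11.6959°.

11.70°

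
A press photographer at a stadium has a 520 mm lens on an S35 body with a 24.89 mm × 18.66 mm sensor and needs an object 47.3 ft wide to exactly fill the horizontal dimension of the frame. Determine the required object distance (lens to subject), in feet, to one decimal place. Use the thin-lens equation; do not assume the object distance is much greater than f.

989.9 ft

W: 47.3 ft × 304.8 mm/ft = 14417.04 mm.
Magnification m = w/W = dᵢ/dₒ; combined with 1/f = 1/dₒ + 1/dᵢ this gives dₒ = f·(1 + W/w).
dₒ = 520 mm × (1 + 14417/24.89) = 520 × 580.2302 ≈ 301719.701 mm = 301719.701/304.8 ft = 989.894 ft.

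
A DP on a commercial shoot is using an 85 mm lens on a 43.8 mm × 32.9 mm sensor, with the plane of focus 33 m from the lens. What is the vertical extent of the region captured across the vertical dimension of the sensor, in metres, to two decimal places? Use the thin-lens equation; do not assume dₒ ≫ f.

12.74 m

dₒ: 33 m = 33000 mm.
Similar triangles through the lens centre give W/dₒ = h/dᵢ; with 1/f = 1/dₒ + 1/dᵢ this gives W = h·(dₒ − f)/f.
W = 32.9 mm × (33000 − 85) / 85 = 32.9 × 387.2353 ≈ 12740.041 mm = 12.74 m.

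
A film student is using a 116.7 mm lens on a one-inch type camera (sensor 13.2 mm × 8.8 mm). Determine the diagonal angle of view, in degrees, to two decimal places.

Sensor diagonal = √(13.2² + 8.8²) = √251.6800 ≈ 15.8644 mm.
Angle of view α = 2·arctan(d/2f) with d = 15.8644 mm and f = 116.7 mm.
d/2f = 0.06797; arctan(0.06797) ≈ 3.8885°, so α ≈ 7.7769°.

7.78°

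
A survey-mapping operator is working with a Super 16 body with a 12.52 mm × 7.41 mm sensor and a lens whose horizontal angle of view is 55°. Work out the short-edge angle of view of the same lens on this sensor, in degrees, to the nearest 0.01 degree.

From the horizontal AOV: f = 12.52 / (2·tan(27.5°)) = 12.52 / 1.04113 ≈ 12.0253 mm.
Short-edge AOV = 2·arctan(7.41 / (2 × 12.0253)) = 2·arctan(0.30810) ≈ 34.2480°.

34.25°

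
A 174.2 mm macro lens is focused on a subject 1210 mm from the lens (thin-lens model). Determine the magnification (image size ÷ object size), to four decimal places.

Thin lens: 1/f = 1/dₒ + 1/dᵢ → 1/dᵢ = 1/174.2 − 1/1210 = 0.0049141 mm⁻¹, so dᵢ ≈ 203.4968 mm.
Magnification m = dᵢ/dₒ = 203.4968/1210 ≈ 0.16818.

0.1682×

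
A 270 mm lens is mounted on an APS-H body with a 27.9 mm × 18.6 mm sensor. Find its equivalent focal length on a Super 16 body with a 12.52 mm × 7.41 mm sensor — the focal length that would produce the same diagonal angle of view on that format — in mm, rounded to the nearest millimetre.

Sensor diagonal = √(27.9² + 18.6²) = √1124.3700 ≈ 33.5316 mm.
Sensor diagonal = √(12.52² + 7.41²) = √211.6585 ≈ 14.5485 mm.
Equal angle of view means equal diagonal/f ratio, so f₂ = f₁ · (diagonal₂/diagonal₁) = 270 × 14.5485/33.5316.
f₂ = 270 × 0.43387 ≈ 117.146 mm.

117 mm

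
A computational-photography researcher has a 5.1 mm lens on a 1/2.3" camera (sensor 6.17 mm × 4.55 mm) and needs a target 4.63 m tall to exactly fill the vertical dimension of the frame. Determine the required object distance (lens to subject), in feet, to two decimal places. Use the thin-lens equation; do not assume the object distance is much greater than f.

17.04 ft

W: 4.63 m = 4630 mm.
Magnification m = h/W = dᵢ/dₒ; combined with 1/f = 1/dₒ + 1/dᵢ this gives dₒ = f·(1 + W/h).
dₒ = 5.1 mm × (1 + 4630/4.55) = 5.1 × 1018.5824 ≈ 5194.770 mm = 5194.770/304.8 ft = 17.0432 ft.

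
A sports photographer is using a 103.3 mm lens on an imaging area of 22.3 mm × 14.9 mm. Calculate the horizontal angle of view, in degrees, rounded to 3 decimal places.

12.321°

Angle of view α = 2·arctan(w/2f) with w = 22.3 mm and f = 103.3 mm.
w/2f = 0.10794; arctan(0.10794) ≈ 6.1605°, so α ≈ 12.3211°.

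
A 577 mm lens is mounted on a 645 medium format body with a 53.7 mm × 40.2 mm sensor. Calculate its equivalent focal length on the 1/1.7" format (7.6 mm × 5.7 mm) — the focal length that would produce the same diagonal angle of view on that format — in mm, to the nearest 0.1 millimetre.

81.7 mm

Sensor diagonal = √(53.7² + 40.2²) = √4499.7300 ≈ 67.0800 mm.
Sensor diagonal = √(7.6² + 5.7²) = √90.2500 ≈ 9.5000 mm.
Equal angle of view means equal diagonal/f ratio, so f₂ = f₁ · (diagonal₂/diagonal₁) = 577 × 9.5000/67.0800.
f₂ = 577 × 0.14162 ≈ 81.716 mm.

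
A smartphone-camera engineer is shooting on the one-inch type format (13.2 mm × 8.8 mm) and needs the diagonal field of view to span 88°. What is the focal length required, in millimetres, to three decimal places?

Sensor diagonal = √(13.2² + 8.8²) = √251.6800 ≈ 15.8644 mm.
From α = 2·arctan(d/2f) we get f = d / (2·tan(α/2)).
With d = 15.8644 mm and α/2 = 44°, tan(α/2) ≈ 0.96569, so f ≈ 15.8644 / 1.93138 ≈ 8.2140 mm.

8.214 mm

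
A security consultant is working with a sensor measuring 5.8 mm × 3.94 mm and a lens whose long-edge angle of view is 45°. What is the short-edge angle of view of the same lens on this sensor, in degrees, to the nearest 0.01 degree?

31.43°

From the long-edge AOV: f = 5.8 / (2·tan(22.5°)) = 5.8 / 0.82843 ≈ 7.0012 mm.
Short-edge AOV = 2·arctan(3.94 / (2 × 7.0012)) = 2·arctan(0.28138) ≈ 31.4310°.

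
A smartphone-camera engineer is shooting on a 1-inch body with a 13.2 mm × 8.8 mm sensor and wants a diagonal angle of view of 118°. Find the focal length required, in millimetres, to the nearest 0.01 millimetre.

Sensor diagonal = √(13.2² + 8.8²) = √251.6800 ≈ 15.8644 mm.
From α = 2·arctan(d/2f) we get f = d / (2·tan(α/2)).
With d = 15.8644 mm and α/2 = 59°, tan(α/2) ≈ 1.66428, so f ≈ 15.8644 / 3.32856 ≈ 4.7662 mm.

4.77 mm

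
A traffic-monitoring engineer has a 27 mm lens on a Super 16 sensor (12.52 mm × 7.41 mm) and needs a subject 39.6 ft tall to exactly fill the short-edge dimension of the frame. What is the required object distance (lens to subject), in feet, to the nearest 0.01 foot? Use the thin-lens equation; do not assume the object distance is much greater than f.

144.38 ft

W: 39.6 ft × 304.8 mm/ft = 12070.08 mm.
Magnification m = h/W = dᵢ/dₒ; combined with 1/f = 1/dₒ + 1/dᵢ this gives dₒ = f·(1 + W/h).
dₒ = 27 mm × (1 + 12070.1/7.41) = 27 × 1629.8906 ≈ 44007.047 mm = 44007.047/304.8 ft = 144.38 ft.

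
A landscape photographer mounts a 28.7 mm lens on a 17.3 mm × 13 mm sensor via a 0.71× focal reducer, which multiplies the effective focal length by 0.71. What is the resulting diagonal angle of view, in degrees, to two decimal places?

55.94°

Effective focal length f = 28.7 × 0.71 = 20.377 mm.
Sensor diagonal = √(17.3² + 13²) = √468.2900 ≈ 21.6400 mm.
α = 2·arctan(21.640 / (2 × 20.377)) = 2·arctan(0.53099) ≈ 55.9358°.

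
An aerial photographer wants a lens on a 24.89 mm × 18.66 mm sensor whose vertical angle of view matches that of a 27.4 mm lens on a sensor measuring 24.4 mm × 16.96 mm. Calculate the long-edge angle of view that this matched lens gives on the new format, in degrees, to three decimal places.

44.863°

Equal vertical AOV ⇒ f₂ = f₁ · 18.66/16.96 = 27.4 × 1.10024 ≈ 30.1465 mm.
Long-edge AOV on the new format = 2·arctan(24.89 / (2 × 30.1465)) = 2·arctan(0.41282) ≈ 44.8634°.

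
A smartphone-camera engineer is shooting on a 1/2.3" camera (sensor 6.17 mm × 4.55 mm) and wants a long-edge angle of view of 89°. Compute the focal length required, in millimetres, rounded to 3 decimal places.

3.139 mm

From α = 2·arctan(w/2f) we get f = w / (2·tan(α/2)).
With w = 6.17 mm and α/2 = 44.5°, tan(α/2) ≈ 0.98270, so f ≈ 6.17 / 1.96539 ≈ 3.1393 mm.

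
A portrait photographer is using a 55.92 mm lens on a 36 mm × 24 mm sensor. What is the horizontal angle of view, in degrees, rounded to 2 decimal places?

Angle of view α = 2·arctan(w/2f) with w = 36 mm and f = 55.92 mm.
w/2f = 0.32189; arctan(0.32189) ≈ 17.8428°, so α ≈ 35.6855°.

35.69°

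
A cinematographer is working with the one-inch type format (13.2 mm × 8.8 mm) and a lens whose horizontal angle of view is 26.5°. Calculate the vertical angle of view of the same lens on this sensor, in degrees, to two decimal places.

17.84°

From the horizontal AOV: f = 13.2 / (2·tan(13.25°)) = 13.2 / 0.47094 ≈ 28.0292 mm.
Vertical AOV = 2·arctan(8.8 / (2 × 28.0292)) = 2·arctan(0.15698) ≈ 17.8429°.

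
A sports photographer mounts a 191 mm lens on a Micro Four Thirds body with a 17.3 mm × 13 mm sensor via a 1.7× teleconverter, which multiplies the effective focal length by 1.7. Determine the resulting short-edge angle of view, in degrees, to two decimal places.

2.29°

Effective focal length f = 191 × 1.7 = 324.7 mm.
α = 2·arctan(13 / (2 × 324.7)) = 2·arctan(0.02002) ≈ 2.2936°.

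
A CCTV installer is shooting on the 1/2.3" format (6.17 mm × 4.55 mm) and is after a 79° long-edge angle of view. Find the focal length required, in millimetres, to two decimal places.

3.74 mm

From α = 2·arctan(w/2f) we get f = w / (2·tan(α/2)).
With w = 6.17 mm and α/2 = 39.5°, tan(α/2) ≈ 0.82434, so f ≈ 6.17 / 1.64867 ≈ 3.7424 mm.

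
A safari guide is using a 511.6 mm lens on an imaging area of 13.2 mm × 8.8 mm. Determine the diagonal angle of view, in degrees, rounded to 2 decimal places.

Sensor diagonal = √(13.2² + 8.8²) = √251.6800 ≈ 15.8644 mm.
Angle of view α = 2·arctan(d/2f) with d = 15.8644 mm and f = 511.6 mm.
d/2f = 0.01550; arctan(0.01550) ≈ 0.8883°, so α ≈ 1.7766°.

1.78°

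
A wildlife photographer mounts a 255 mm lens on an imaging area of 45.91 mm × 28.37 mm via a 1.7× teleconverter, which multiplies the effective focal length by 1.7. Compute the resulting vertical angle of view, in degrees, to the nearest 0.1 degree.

3.7°

Effective focal length f = 255 × 1.7 = 433.5 mm.
α = 2·arctan(28.37 / (2 × 433.5)) = 2·arctan(0.03272) ≈ 3.7483°.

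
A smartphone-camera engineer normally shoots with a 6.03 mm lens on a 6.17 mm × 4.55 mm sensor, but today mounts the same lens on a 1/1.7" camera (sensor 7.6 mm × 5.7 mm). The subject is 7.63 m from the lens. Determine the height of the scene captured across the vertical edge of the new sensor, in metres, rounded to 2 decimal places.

7.21 m

The focal length stays 6.03 mm; the relevant sensor dimension is now h = 5.7 mm. Object distance dₒ = 7.63 m = 7630 mm.
Thin-lens field height W = h·(dₒ − f)/f = 5.7 × (7630 − 6.03)/6.03 ≈ 7206.738 mm = 7.20674 m.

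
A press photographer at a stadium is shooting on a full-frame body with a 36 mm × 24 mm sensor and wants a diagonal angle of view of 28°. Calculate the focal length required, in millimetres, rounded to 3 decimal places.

86.766 mm

Sensor diagonal = √(36² + 24²) = √1872.0000 ≈ 43.2666 mm.
From α = 2·arctan(d/2f) we get f = d / (2·tan(α/2)).
With d = 43.2666 mm and α/2 = 14°, tan(α/2) ≈ 0.24933, so f ≈ 43.2666 / 0.49866 ≈ 86.7665 mm.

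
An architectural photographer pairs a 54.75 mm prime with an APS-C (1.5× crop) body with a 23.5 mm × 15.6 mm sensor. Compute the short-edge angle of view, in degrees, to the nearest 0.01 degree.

Angle of view α = 2·arctan(h/2f) with h = 15.6 mm and f = 54.75 mm.
h/2f = 0.14247; arctan(0.14247) ≈ 8.1081°, so α ≈ 16.2162°.

16.22°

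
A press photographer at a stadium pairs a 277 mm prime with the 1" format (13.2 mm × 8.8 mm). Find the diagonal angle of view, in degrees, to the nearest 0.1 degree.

3.3°

Sensor diagonal = √(13.2² + 8.8²) = √251.6800 ≈ 15.8644 mm.
Angle of view α = 2·arctan(d/2f) with d = 15.8644 mm and f = 277 mm.
d/2f = 0.02864; arctan(0.02864) ≈ 1.6403°, so α ≈ 3.2806°.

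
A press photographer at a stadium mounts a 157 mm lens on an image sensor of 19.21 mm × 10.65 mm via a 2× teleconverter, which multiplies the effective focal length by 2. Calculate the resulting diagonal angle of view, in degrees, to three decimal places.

4.006°

Effective focal length f = 157 × 2 = 314 mm.
Sensor diagonal = √(19.21² + 10.65²) = √482.4466 ≈ 21.9647 mm.
α = 2·arctan(21.965 / (2 × 314)) = 2·arctan(0.03498) ≈ 4.0063°.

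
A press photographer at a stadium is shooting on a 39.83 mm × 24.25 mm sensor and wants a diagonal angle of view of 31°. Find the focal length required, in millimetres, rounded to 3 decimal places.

Sensor diagonal = √(39.83² + 24.25²) = √2174.4914 ≈ 46.6314 mm.
From α = 2·arctan(d/2f) we get f = d / (2·tan(α/2)).
With d = 46.6314 mm and α/2 = 15.5°, tan(α/2) ≈ 0.27732, so f ≈ 46.6314 / 0.55465 ≈ 84.0738 mm.

84.074 mm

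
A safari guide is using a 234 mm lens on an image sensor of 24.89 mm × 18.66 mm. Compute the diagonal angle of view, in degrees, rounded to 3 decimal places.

Sensor diagonal = √(24.89² + 18.66²) = √967.7077 ≈ 31.1080 mm.
Angle of view α = 2·arctan(d/2f) with d = 31.1080 mm and f = 234 mm.
d/2f = 0.06647; arctan(0.06647) ≈ 3.8029°, so α ≈ 7.6057°.

7.606°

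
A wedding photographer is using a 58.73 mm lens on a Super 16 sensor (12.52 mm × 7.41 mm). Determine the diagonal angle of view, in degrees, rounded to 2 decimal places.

14.12°

Sensor diagonal = √(12.52² + 7.41²) = √211.6585 ≈ 14.5485 mm.
Angle of view α = 2·arctan(d/2f) with d = 14.5485 mm and f = 58.73 mm.
d/2f = 0.12386; arctan(0.12386) ≈ 7.0606°, so α ≈ 14.1213°.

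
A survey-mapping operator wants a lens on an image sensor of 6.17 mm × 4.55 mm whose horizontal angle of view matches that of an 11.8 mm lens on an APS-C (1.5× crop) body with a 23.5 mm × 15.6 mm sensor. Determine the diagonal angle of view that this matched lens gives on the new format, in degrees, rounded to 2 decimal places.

Equal horizontal AOV ⇒ f₂ = f₁ · 6.17/23.5 = 11.8 × 0.26255 ≈ 3.0981 mm.
Sensor diagonal = √(6.17² + 4.55²) = √58.7714 ≈ 7.6663 mm.
Diagonal AOV on the new format = 2·arctan(7.6663 / (2 × 3.0981)) = 2·arctan(1.23724) ≈ 102.1062°.

102.11°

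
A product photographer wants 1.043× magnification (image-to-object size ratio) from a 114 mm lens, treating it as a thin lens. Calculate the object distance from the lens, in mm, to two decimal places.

223.30 mm

With m = dᵢ/dₒ and 1/f = 1/dₒ + 1/dᵢ, substituting dᵢ = m·dₒ gives 1/f = (1 + 1/m)/dₒ, hence dₒ = f·(1 + 1/m).
dₒ = 114 × (1 + 1/1.043) = 114 × 1.95877 ≈ 223.300 mm.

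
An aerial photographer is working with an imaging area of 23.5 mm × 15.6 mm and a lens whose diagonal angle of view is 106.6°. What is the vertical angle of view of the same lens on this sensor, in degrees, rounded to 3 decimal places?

73.150°

Sensor diagonal = √(23.5² + 15.6²) = √795.6100 ≈ 28.2066 mm.
From the diagonal AOV: f = 28.2066 / (2·tan(53.3°)) = 28.2066 / 2.68321 ≈ 10.5123 mm.
Vertical AOV = 2·arctan(15.6 / (2 × 10.5123)) = 2·arctan(0.74199) ≈ 73.1501°.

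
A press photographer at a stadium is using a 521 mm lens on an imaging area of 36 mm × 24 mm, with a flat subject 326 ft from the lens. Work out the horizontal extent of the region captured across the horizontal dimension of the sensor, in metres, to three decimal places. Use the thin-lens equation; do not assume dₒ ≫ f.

dₒ: 326 ft × 304.8 mm/ft = 99364.80 mm.
Similar triangles through the lens centre give W/dₒ = w/dᵢ; with 1/f = 1/dₒ + 1/dᵢ this gives W = w·(dₒ − f)/f.
W = 36 mm × (99364.8 − 521) / 521 = 36 × 189.7194 ≈ 6829.898 mm = 6.8299 m.

6.830 m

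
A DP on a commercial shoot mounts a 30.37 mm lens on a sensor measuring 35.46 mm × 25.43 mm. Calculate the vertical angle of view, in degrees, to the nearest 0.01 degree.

Angle of view α = 2·arctan(h/2f) with h = 25.43 mm and f = 30.37 mm.
h/2f = 0.41867; arctan(0.41867) ≈ 22.7176°, so α ≈ 45.4352°.

45.44°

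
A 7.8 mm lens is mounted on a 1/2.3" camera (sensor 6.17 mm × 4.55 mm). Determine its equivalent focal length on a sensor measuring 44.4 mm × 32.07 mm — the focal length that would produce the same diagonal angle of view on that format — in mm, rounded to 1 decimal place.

55.7 mm

Sensor diagonal = √(6.17² + 4.55²) = √58.7714 ≈ 7.6663 mm.
Sensor diagonal = √(44.4² + 32.07²) = √2999.8449 ≈ 54.7708 mm.
Equal angle of view means equal diagonal/f ratio, so f₂ = f₁ · (diagonal₂/diagonal₁) = 7.8 × 54.7708/7.6663.
f₂ = 7.8 × 7.14441 ≈ 55.726 mm.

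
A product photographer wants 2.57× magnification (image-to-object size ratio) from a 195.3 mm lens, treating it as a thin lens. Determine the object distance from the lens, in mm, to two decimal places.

With m = dᵢ/dₒ and 1/f = 1/dₒ + 1/dᵢ, substituting dᵢ = m·dₒ gives 1/f = (1 + 1/m)/dₒ, hence dₒ = f·(1 + 1/m).
dₒ = 195.3 × (1 + 1/2.57) = 195.3 × 1.38911 ≈ 271.292 mm.

271.29 mm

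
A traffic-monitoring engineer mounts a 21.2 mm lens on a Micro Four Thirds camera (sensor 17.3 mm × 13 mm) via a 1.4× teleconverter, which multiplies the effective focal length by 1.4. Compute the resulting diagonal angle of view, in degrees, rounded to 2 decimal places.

40.06°

Effective focal length f = 21.2 × 1.4 = 29.68 mm.
Sensor diagonal = √(17.3² + 13²) = √468.2900 ≈ 21.6400 mm.
α = 2·arctan(21.640 / (2 × 29.68)) = 2·arctan(0.36456) ≈ 40.0592°.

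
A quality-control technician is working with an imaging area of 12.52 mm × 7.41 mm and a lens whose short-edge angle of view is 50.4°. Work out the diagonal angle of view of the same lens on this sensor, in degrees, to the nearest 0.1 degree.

85.5°

From the short-edge AOV: f = 7.41 / (2·tan(25.2°)) = 7.41 / 0.94113 ≈ 7.8735 mm.
Sensor diagonal = √(12.52² + 7.41²) = √211.6585 ≈ 14.5485 mm.
Diagonal AOV = 2·arctan(14.5485 / (2 × 7.8735)) = 2·arctan(0.92389) ≈ 85.4688°.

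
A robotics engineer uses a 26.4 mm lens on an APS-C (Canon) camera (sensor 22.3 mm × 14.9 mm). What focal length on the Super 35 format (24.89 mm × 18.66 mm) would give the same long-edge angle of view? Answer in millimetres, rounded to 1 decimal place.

Equal angle of view means equal width/f ratio, so f₂ = f₁ · (width₂/width₁) = 26.4 × 24.89/22.3.
f₂ = 26.4 × 1.11614 ≈ 29.466 mm.

29.5 mm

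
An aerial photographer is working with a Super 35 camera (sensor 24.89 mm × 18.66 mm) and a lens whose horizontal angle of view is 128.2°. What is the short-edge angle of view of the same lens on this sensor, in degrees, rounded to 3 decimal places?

114.138°

From the horizontal AOV: f = 24.89 / (2·tan(64.1°)) = 24.89 / 4.11884 ≈ 6.0430 mm.
Short-edge AOV = 2·arctan(18.66 / (2 × 6.0430)) = 2·arctan(1.54394) ≈ 114.1384°.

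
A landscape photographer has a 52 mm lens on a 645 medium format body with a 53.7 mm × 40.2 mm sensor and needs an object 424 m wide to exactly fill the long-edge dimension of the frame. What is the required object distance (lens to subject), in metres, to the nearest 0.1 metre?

410.6 m

W: 424 m = 424000 mm.
Magnification m = w/W = dᵢ/dₒ; combined with 1/f = 1/dₒ + 1/dᵢ this gives dₒ = f·(1 + W/w).
dₒ = 52 mm × (1 + 424000/53.7) = 52 × 7896.7169 ≈ 410629.281 mm = 410.629 m.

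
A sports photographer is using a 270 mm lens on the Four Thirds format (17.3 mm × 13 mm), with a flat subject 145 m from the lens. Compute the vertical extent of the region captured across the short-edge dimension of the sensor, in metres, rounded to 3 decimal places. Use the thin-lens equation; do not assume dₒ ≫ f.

6.968 m

dₒ: 145 m = 145000 mm.
Similar triangles through the lens centre give W/dₒ = h/dᵢ; with 1/f = 1/dₒ + 1/dᵢ this gives W = h·(dₒ − f)/f.
W = 13 mm × (145000 − 270) / 270 = 13 × 536.0370 ≈ 6968.481 mm = 6.96848 m.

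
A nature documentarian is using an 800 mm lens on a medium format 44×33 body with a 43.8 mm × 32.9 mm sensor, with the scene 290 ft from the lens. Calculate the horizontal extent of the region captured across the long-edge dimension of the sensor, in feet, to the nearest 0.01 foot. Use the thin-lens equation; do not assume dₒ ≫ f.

dₒ: 290 ft × 304.8 mm/ft = 88392.00 mm.
Similar triangles through the lens centre give W/dₒ = w/dᵢ; with 1/f = 1/dₒ + 1/dᵢ this gives W = w·(dₒ − f)/f.
W = 43.8 mm × (88392 − 800) / 800 = 43.8 × 109.4900 ≈ 4795.662 mm = 4795.662/304.8 ft = 15.7338 ft.

15.73 ft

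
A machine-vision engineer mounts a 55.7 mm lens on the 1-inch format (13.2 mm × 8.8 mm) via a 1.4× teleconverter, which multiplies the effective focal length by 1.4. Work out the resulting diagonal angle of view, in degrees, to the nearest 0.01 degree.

11.62°

Effective focal length f = 55.7 × 1.4 = 77.98 mm.
Sensor diagonal = √(13.2² + 8.8²) = √251.6800 ≈ 15.8644 mm.
α = 2·arctan(15.864 / (2 × 77.98)) = 2·arctan(0.10172) ≈ 11.6164°.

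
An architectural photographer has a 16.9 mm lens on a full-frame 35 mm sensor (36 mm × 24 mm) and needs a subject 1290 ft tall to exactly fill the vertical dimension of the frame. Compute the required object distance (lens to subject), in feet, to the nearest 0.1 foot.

908.4 ft

W: 1290 ft × 304.8 mm/ft = 393191.99 mm.
Magnification m = h/W = dᵢ/dₒ; combined with 1/f = 1/dₒ + 1/dᵢ this gives dₒ = f·(1 + W/h).
dₒ = 16.9 mm × (1 + 393192/24) = 16.9 × 16383.9995 ≈ 276889.591 mm = 276889.591/304.8 ft = 908.43 ft.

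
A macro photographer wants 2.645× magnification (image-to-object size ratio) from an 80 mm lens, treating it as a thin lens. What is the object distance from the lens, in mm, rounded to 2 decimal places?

With m = dᵢ/dₒ and 1/f = 1/dₒ + 1/dᵢ, substituting dᵢ = m·dₒ gives 1/f = (1 + 1/m)/dₒ, hence dₒ = f·(1 + 1/m).
dₒ = 80 × (1 + 1/2.645) = 80 × 1.37807 ≈ 110.246 mm.

110.25 mm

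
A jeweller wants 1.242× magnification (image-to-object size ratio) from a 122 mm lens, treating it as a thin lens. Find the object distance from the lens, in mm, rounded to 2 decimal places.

220.23 mm

With m = dᵢ/dₒ and 1/f = 1/dₒ + 1/dᵢ, substituting dᵢ = m·dₒ gives 1/f = (1 + 1/m)/dₒ, hence dₒ = f·(1 + 1/m).
dₒ = 122 × (1 + 1/1.242) = 122 × 1.80515 ≈ 220.229 mm.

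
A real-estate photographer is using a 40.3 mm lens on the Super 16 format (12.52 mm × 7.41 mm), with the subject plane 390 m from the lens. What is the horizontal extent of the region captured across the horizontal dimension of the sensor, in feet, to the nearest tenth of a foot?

dₒ: 390 m = 390000 mm.
Similar triangles through the lens centre give W/dₒ = w/dᵢ; with 1/f = 1/dₒ + 1/dᵢ this gives W = w·(dₒ − f)/f.
W = 12.52 mm × (390000 − 40.3) / 40.3 = 12.52 × 9676.4194 ≈ 121148.770 mm = 121148.770/304.8 ft = 397.47 ft.

397.5 ft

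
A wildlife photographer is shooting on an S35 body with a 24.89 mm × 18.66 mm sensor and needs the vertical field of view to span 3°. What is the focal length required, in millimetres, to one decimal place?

356.3 mm

From α = 2·arctan(h/2f) we get f = h / (2·tan(α/2)).
With h = 18.66 mm and α/2 = 1.5°, tan(α/2) ≈ 0.02619, so f ≈ 18.66 / 0.05237 ≈ 356.2983 mm.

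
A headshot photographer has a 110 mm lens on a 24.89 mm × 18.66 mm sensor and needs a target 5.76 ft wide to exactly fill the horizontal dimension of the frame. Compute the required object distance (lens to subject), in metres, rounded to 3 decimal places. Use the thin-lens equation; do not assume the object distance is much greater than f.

7.869 m

W: 5.76 ft × 304.8 mm/ft = 1755.65 mm.
Magnification m = w/W = dᵢ/dₒ; combined with 1/f = 1/dₒ + 1/dᵢ this gives dₒ = f·(1 + W/w).
dₒ = 110 mm × (1 + 1755.65/24.89) = 110 × 71.5363 ≈ 7868.991 mm = 7.86899 m.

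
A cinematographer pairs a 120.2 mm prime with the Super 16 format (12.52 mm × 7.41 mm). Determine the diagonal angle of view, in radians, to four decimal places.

Sensor diagonal = √(12.52² + 7.41²) = √211.6585 ≈ 14.5485 mm.
Angle of view α = 2·arctan(d/2f) with d = 14.5485 mm and f = 120.2 mm.
d/2f = 0.06052; arctan(0.06052) ≈ 0.0604 rad, so α ≈ 0.1209 rad.

0.1209 rad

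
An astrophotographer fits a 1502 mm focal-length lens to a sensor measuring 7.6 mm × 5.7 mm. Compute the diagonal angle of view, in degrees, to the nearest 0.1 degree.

Sensor diagonal = √(7.6² + 5.7²) = √90.2500 ≈ 9.5000 mm.
Angle of view α = 2·arctan(d/2f) with d = 9.5000 mm and f = 1502 mm.
d/2f = 0.00316; arctan(0.00316) ≈ 0.1812°, so α ≈ 0.3624°.

0.4°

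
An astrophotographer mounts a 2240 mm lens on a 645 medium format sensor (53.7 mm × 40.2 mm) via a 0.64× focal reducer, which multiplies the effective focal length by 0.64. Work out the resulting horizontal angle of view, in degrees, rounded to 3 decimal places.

2.146°

Effective focal length f = 2240 × 0.64 = 1433.6 mm.
α = 2·arctan(53.7 / (2 × 1433.6)) = 2·arctan(0.01873) ≈ 2.1459°.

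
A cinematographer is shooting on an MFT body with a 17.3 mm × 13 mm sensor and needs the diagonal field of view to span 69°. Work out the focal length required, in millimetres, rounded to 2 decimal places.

15.74 mm

Sensor diagonal = √(17.3² + 13²) = √468.2900 ≈ 21.6400 mm.
From α = 2·arctan(d/2f) we get f = d / (2·tan(α/2)).
With d = 21.6400 mm and α/2 = 34.5°, tan(α/2) ≈ 0.68728, so f ≈ 21.6400 / 1.37456 ≈ 15.7432 mm.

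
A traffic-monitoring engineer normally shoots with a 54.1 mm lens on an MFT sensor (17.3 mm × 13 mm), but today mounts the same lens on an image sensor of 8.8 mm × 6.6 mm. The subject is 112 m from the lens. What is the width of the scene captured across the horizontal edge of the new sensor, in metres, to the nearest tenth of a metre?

18.2 m

The focal length stays 54.1 mm; the relevant sensor dimension is now w = 8.8 mm. Object distance dₒ = 112 m = 112000 mm.
Thin-lens field width W = w·(dₒ − f)/f = 8.8 × (112000 − 54.1)/54.1 ≈ 18209.315 mm = 18.2093 m.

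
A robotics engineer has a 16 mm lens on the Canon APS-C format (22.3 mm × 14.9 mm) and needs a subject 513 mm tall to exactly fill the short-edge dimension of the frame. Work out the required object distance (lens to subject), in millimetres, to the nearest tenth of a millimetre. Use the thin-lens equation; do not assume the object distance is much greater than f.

Magnification m = h/W = dᵢ/dₒ; combined with 1/f = 1/dₒ + 1/dᵢ this gives dₒ = f·(1 + W/h).
dₒ = 16 mm × (1 + 513/14.9) = 16 × 35.4295 ≈ 566.872 mm.

566.9 mm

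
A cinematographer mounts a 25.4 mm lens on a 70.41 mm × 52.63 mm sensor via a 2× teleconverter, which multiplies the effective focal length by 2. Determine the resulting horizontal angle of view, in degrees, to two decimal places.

69.44°

Effective focal length f = 25.4 × 2 = 50.8 mm.
α = 2·arctan(70.41 / (2 × 50.8)) = 2·arctan(0.69301) ≈ 69.4448°.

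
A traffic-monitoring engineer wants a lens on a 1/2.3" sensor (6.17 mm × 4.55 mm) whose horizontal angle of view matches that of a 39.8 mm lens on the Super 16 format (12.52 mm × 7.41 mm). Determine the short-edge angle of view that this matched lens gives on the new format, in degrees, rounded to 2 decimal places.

Equal horizontal AOV ⇒ f₂ = f₁ · 6.17/12.52 = 39.8 × 0.49281 ≈ 19.6139 mm.
Short-edge AOV on the new format = 2·arctan(4.55 / (2 × 19.6139)) = 2·arctan(0.11599) ≈ 13.2323°.

13.23°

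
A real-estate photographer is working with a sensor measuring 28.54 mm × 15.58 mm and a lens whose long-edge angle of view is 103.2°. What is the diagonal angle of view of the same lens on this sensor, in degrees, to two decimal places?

110.35°

From the long-edge AOV: f = 28.54 / (2·tan(51.6°)) = 28.54 / 2.52337 ≈ 11.3103 mm.
Sensor diagonal = √(28.54² + 15.58²) = √1057.2680 ≈ 32.5157 mm.
Diagonal AOV = 2·arctan(32.5157 / (2 × 11.3103)) = 2·arctan(1.43744) ≈ 110.3488°.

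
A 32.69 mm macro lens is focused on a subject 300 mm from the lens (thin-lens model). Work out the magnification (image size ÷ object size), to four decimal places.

0.1223×

Thin lens: 1/f = 1/dₒ + 1/dᵢ → 1/dᵢ = 1/32.69 − 1/300 = 0.0272571 mm⁻¹, so dᵢ ≈ 36.6877 mm.
Magnification m = dᵢ/dₒ = 36.6877/300 ≈ 0.12229.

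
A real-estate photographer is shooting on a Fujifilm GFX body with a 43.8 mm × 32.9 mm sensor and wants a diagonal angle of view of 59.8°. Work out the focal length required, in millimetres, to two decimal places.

Sensor diagonal = √(43.8² + 32.9²) = √3000.8500 ≈ 54.7800 mm.
From α = 2·arctan(d/2f) we get f = d / (2·tan(α/2)).
With d = 54.7800 mm and α/2 = 29.9°, tan(α/2) ≈ 0.57503, so f ≈ 54.7800 / 1.15005 ≈ 47.6327 mm.

47.63 mm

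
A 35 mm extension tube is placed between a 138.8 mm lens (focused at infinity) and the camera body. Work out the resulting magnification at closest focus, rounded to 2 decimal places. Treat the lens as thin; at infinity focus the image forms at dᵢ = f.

The tube moves the image plane from f to f + e, so dᵢ = 138.8 + 35 = 173.8 mm. Focus is achieved when 1/f = 1/dₒ + 1/dᵢ, giving dₒ = 1/(1/f − 1/(f+e)).
Magnification m = dᵢ/dₒ = (f+e)·(1/f − 1/(f+e)) = e/f = 35/138.8 ≈ 0.2522.

0.25×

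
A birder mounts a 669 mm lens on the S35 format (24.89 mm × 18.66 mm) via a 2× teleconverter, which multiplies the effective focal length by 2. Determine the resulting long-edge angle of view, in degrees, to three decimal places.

Effective focal length f = 669 × 2 = 1338 mm.
α = 2·arctan(24.89 / (2 × 1338)) = 2·arctan(0.00930) ≈ 1.0658°.

1.066°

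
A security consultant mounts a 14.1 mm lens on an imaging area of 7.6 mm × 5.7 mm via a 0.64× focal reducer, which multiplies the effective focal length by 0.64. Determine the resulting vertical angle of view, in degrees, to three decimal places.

35.055°

Effective focal length f = 14.1 × 0.64 = 9.024 mm.
α = 2·arctan(5.7 / (2 × 9.024)) = 2·arctan(0.31582) ≈ 35.0548°.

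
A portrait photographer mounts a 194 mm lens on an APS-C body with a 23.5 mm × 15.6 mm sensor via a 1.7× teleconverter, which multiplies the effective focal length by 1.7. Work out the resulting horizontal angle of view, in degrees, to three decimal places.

4.081°

Effective focal length f = 194 × 1.7 = 329.8 mm.
α = 2·arctan(23.5 / (2 × 329.8)) = 2·arctan(0.03563) ≈ 4.0809°.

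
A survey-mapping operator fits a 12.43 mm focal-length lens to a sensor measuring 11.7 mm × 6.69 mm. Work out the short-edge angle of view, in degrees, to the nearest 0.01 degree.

30.12°

Angle of view α = 2·arctan(h/2f) with h = 6.69 mm and f = 12.43 mm.
h/2f = 0.26911; arctan(0.26911) ≈ 15.0619°, so α ≈ 30.1238°.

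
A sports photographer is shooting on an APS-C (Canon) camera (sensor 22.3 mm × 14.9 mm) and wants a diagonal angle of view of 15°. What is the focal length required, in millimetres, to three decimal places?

Sensor diagonal = √(22.3² + 14.9²) = √719.3000 ≈ 26.8198 mm.
From α = 2·arctan(d/2f) we get f = d / (2·tan(α/2)).
With d = 26.8198 mm and α/2 = 7.5°, tan(α/2) ≈ 0.13165, so f ≈ 26.8198 / 0.26330 ≈ 101.8582 mm.

101.858 mm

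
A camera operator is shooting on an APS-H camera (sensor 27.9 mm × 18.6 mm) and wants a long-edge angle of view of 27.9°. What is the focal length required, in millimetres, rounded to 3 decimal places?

56.159 mm

From α = 2·arctan(w/2f) we get f = w / (2·tan(α/2)).
With w = 27.9 mm and α/2 = 13.95°, tan(α/2) ≈ 0.24840, so f ≈ 27.9 / 0.49680 ≈ 56.1591 mm.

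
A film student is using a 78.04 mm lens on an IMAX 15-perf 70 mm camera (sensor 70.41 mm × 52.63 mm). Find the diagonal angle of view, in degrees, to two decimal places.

Sensor diagonal = √(70.41² + 52.63²) = √7727.4850 ≈ 87.9061 mm.
Angle of view α = 2·arctan(d/2f) with d = 87.9061 mm and f = 78.04 mm.
d/2f = 0.56321; arctan(0.56321) ≈ 29.3887°, so α ≈ 58.7775°.

58.78°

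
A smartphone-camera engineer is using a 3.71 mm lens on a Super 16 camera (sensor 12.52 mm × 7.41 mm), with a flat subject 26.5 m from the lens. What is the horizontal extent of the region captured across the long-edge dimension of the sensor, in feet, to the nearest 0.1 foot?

293.4 ft

dₒ: 26.5 m = 26500 mm.
Similar triangles through the lens centre give W/dₒ = w/dᵢ; with 1/f = 1/dₒ + 1/dᵢ this gives W = w·(dₒ − f)/f.
W = 12.52 mm × (26500 − 3.71) / 3.71 = 12.52 × 7141.8571 ≈ 89416.051 mm = 89416.051/304.8 ft = 293.36 ft.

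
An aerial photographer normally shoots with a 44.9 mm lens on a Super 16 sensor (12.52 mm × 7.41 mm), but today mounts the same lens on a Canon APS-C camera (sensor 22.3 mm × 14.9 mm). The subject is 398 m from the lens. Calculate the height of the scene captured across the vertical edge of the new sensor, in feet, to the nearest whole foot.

The focal length stays 44.9 mm; the relevant sensor dimension is now h = 14.9 mm. Object distance dₒ = 398 m = 398000 mm.
Thin-lens field height W = h·(dₒ − f)/f = 14.9 × (398000 − 44.9)/44.9 ≈ 132060.824 mm = 132060.824/304.8 ft = 433.27 ft.

433 ft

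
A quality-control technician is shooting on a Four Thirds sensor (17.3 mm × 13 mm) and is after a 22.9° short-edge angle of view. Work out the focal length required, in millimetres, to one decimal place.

From α = 2·arctan(h/2f) we get f = h / (2·tan(α/2)).
With h = 13 mm and α/2 = 11.45°, tan(α/2) ≈ 0.20254, so f ≈ 13 / 0.40509 ≈ 32.0918 mm.

32.1 mm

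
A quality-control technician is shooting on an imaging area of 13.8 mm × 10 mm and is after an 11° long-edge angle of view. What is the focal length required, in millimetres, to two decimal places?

71.66 mm

From α = 2·arctan(w/2f) we get f = w / (2·tan(α/2)).
With w = 13.8 mm and α/2 = 5.5°, tan(α/2) ≈ 0.09629, so f ≈ 13.8 / 0.19258 ≈ 71.6592 mm.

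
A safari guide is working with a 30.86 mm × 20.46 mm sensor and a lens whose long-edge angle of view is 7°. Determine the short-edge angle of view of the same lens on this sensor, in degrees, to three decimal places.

4.644°

From the long-edge AOV: f = 30.86 / (2·tan(3.5°)) = 30.86 / 0.12233 ≈ 252.2783 mm.
Short-edge AOV = 2·arctan(20.46 / (2 × 252.2783)) = 2·arctan(0.04055) ≈ 4.6442°.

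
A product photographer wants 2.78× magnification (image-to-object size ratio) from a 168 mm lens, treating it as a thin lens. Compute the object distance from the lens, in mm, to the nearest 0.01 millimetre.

With m = dᵢ/dₒ and 1/f = 1/dₒ + 1/dᵢ, substituting dᵢ = m·dₒ gives 1/f = (1 + 1/m)/dₒ, hence dₒ = f·(1 + 1/m).
dₒ = 168 × (1 + 1/2.78) = 168 × 1.35971 ≈ 228.432 mm.

228.43 mm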